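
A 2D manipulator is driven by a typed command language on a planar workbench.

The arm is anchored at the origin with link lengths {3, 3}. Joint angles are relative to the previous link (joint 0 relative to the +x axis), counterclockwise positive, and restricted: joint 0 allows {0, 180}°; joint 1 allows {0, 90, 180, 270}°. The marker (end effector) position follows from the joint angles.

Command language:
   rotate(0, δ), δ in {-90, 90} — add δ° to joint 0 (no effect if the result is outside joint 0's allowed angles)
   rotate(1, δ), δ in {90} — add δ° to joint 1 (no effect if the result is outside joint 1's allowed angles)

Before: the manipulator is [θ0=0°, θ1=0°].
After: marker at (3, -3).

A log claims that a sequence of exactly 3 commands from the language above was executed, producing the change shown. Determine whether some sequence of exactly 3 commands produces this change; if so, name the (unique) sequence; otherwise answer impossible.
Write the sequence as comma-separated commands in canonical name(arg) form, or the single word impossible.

begin: [θ0=0°, θ1=0°]
[1] after rotate(1, 90): [θ0=0°, θ1=90°]
[2] after rotate(1, 90): [θ0=0°, θ1=180°]
[3] after rotate(1, 90): [θ0=0°, θ1=270°]
all 27 alternatives checked — unique.

rotate(1, 90), rotate(1, 90), rotate(1, 90)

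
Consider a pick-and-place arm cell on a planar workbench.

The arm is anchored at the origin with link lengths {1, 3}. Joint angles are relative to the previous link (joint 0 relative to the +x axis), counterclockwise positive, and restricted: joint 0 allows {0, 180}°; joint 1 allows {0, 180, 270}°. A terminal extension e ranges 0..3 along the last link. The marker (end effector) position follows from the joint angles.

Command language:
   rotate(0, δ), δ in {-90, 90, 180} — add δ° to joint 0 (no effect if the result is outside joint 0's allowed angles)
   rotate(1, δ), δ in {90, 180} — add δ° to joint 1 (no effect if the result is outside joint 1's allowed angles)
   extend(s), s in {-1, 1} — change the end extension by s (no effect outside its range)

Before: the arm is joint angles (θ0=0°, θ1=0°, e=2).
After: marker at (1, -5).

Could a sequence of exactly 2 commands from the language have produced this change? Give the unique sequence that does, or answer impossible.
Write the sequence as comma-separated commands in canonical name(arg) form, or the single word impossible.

rotate(1, 180), rotate(1, 90)

key: order matters: swapping rotate(1, 180) and rotate(1, 90) lands elsewhere
t0: joint angles (θ0=0°, θ1=0°, e=2)
1. rotate(1, 180) → joint angles (θ0=0°, θ1=180°, e=2)
2. rotate(1, 90) → joint angles (θ0=0°, θ1=270°, e=2)
no rival 2-sequence matches.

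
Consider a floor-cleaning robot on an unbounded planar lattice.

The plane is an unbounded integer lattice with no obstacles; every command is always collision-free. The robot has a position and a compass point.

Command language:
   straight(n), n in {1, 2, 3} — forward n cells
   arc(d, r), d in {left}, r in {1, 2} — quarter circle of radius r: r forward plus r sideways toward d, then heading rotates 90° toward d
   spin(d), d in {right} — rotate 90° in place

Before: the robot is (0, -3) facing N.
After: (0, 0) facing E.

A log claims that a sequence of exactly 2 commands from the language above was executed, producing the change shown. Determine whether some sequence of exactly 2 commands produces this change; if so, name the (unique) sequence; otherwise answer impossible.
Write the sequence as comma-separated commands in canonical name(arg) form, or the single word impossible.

straight(3), spin(right)

key: running spin(right) before straight(3) would end elsewhere — order is forced
start: (0, -3) facing N
[1] after straight(3): (0, 0) facing N
[2] after spin(right): (0, 0) facing E
no other 2-command option fits: unique.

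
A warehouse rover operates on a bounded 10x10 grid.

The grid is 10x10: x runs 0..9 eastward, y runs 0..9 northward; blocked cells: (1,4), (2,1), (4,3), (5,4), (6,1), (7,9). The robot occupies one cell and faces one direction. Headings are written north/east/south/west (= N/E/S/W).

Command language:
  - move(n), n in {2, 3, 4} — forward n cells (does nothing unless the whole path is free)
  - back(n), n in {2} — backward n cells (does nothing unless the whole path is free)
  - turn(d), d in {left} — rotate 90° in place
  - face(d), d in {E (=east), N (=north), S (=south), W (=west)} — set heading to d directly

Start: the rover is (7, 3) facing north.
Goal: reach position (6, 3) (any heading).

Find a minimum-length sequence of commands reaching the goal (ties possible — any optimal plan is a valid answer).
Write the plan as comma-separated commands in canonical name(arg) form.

face(W), back(2), move(3)

initial: (7, 3) facing north
t=1 face(W) ⇒ (7, 3) facing west
t=2 back(2) ⇒ (9, 3) facing west
t=3 move(3) ⇒ (6, 3) facing west
shorter routes all fall short; 3 is best.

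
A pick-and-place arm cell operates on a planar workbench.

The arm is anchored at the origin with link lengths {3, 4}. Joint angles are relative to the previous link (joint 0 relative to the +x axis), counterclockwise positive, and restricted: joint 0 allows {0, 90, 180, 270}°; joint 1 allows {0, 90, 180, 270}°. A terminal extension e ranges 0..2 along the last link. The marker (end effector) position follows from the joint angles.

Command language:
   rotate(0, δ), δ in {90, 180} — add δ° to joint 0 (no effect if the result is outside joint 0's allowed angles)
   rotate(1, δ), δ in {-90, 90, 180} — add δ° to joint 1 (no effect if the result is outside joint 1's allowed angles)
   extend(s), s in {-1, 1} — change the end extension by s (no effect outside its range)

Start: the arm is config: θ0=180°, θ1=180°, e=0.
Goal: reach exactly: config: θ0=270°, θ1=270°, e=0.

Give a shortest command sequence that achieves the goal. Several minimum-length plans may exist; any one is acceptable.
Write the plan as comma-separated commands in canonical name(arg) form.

t0: config: θ0=180°, θ1=180°, e=0
step 1 (rotate(0, 90)): config: θ0=270°, θ1=180°, e=0
step 2 (rotate(1, 90)): config: θ0=270°, θ1=270°, e=0
no 1-step plan works, so 2 is optimal.

rotate(0, 90), rotate(1, 90)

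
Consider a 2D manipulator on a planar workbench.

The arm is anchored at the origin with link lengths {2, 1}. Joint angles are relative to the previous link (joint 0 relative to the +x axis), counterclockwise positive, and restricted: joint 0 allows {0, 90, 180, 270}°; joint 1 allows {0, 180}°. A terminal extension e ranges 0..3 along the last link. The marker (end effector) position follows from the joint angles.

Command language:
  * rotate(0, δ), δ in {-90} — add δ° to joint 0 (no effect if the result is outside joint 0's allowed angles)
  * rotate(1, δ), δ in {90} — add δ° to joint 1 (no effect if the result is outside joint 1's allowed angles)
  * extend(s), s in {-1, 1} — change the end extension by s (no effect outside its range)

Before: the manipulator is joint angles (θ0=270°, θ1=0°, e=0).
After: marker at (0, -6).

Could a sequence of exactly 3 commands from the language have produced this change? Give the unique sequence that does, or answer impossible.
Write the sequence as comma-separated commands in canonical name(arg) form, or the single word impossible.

extend(1), extend(1), extend(1)

initial: joint angles (θ0=270°, θ1=0°, e=0)
1. extend(1) → joint angles (θ0=270°, θ1=0°, e=1)
2. extend(1) → joint angles (θ0=270°, θ1=0°, e=2)
3. extend(1) → joint angles (θ0=270°, θ1=0°, e=3)
no rival 3-sequence matches.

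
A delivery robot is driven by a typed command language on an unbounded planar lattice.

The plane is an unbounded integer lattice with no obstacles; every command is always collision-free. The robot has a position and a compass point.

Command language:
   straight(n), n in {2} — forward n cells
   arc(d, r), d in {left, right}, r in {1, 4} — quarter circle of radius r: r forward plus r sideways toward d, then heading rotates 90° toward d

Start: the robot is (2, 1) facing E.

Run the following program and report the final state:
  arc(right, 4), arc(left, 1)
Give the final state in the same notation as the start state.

t0: (2, 1) facing E
step 1 (arc(right, 4)): (6, -3) facing S
step 2 (arc(left, 1)): (7, -4) facing E

(7, -4) facing E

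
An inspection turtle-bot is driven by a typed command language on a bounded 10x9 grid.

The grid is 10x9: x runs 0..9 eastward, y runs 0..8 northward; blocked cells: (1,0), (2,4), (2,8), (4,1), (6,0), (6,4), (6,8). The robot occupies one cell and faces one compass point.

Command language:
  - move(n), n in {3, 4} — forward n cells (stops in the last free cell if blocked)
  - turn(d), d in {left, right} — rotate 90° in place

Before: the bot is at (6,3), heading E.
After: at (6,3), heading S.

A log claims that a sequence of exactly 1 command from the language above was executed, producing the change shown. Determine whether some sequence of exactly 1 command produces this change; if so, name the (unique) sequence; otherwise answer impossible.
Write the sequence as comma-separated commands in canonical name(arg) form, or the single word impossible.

key: (6,3) unchanged — the single command moves nothing
begin: at (6,3), heading E
[1] after turn(right): at (6,3), heading S
uniquely the one of 4 1-step routes that fits.

turn(right)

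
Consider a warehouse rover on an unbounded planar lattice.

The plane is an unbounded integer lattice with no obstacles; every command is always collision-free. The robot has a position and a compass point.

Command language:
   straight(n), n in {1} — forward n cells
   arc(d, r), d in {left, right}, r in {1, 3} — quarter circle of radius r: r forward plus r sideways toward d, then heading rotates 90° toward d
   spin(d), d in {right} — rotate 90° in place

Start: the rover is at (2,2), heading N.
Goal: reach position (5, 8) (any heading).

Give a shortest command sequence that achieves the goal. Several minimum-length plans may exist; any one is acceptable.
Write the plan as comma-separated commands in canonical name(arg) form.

arc(right, 3), arc(left, 1), straight(1), arc(left, 1)

start: at (2,2), heading N
[1] after arc(right, 3): at (5,5), heading E
[2] after arc(left, 1): at (6,6), heading N
[3] after straight(1): at (6,7), heading N
[4] after arc(left, 1): at (5,8), heading W
no 3-step plan works, so 4 is optimal.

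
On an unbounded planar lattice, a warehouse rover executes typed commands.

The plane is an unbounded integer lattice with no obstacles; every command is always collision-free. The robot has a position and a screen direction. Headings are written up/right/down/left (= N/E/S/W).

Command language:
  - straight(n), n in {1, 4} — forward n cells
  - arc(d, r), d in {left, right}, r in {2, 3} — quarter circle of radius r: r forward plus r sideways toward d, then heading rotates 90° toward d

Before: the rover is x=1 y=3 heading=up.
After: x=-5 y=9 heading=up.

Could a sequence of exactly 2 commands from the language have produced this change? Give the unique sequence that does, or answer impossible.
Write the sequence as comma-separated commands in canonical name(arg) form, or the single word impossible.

arc(left, 3), arc(right, 3)

key: running arc(right, 3) before arc(left, 3) would end elsewhere — order is forced
initial: x=1 y=3 heading=up
step 1 (arc(left, 3)): x=-2 y=6 heading=left
step 2 (arc(right, 3)): x=-5 y=9 heading=up
all 36 alternatives checked — unique.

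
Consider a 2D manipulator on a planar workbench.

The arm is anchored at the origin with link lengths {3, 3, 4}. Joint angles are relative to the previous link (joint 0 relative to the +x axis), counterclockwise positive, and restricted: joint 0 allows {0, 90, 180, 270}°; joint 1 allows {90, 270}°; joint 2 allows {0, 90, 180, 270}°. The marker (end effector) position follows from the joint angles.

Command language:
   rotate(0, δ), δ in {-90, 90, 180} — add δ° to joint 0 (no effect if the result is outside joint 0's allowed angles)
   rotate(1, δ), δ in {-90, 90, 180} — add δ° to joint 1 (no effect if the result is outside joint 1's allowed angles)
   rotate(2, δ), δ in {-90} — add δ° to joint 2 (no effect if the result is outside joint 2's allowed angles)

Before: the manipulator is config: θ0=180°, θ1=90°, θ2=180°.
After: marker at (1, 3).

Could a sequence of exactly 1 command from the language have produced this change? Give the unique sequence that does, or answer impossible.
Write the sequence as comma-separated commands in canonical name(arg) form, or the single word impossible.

rotate(0, -90)

begin: config: θ0=180°, θ1=90°, θ2=180°
[1] after rotate(0, -90): config: θ0=90°, θ1=90°, θ2=180°
uniquely the one of 7 1-step routes that fits.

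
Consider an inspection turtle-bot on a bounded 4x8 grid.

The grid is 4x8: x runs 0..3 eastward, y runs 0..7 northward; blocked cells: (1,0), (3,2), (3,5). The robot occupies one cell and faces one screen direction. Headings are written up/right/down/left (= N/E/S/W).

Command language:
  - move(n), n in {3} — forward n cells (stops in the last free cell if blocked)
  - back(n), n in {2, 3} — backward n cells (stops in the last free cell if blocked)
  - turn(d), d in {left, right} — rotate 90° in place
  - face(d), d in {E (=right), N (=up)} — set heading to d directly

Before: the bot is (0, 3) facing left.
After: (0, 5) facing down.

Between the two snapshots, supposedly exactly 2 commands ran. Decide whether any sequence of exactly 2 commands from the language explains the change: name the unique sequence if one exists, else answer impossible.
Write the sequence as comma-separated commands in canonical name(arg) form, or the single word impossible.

turn(left), back(2)

key: position moved to (0,5) AND the heading swung to S — translation plus rotation needed
t0: (0, 3) facing left
[1] after turn(left): (0, 3) facing down
[2] after back(2): (0, 5) facing down
all 49 alternatives checked — unique.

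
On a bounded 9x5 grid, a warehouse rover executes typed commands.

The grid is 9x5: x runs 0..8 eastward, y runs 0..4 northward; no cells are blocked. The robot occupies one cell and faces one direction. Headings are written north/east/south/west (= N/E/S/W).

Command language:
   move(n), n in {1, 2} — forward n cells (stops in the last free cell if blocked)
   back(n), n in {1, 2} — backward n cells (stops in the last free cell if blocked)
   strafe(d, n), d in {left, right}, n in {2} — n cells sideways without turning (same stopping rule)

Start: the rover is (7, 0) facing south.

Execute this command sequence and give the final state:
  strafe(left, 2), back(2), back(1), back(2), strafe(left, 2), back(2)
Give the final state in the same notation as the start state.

begin: (7, 0) facing south
[1] after strafe(left, 2): (8, 0) facing south
[2] after back(2): (8, 2) facing south
[3] after back(1): (8, 3) facing south
[4] after back(2): (8, 4) facing south
[5] after strafe(left, 2): (8, 4) facing south
[6] after back(2): (8, 4) facing south

(8, 4) facing south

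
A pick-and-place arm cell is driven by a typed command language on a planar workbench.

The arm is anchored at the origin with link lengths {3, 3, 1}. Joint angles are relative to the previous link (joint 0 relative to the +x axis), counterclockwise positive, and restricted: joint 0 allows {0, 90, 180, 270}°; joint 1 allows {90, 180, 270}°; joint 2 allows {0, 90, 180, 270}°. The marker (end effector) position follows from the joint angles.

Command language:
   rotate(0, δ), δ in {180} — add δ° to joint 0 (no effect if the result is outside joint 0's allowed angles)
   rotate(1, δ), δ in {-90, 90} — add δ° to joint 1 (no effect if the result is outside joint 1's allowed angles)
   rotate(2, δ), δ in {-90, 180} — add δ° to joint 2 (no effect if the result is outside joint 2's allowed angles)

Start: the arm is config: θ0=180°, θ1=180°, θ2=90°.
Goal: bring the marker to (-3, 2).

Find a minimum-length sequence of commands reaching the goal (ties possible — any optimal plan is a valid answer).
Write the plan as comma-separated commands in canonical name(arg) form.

begin: config: θ0=180°, θ1=180°, θ2=90°
[1] after rotate(2, 180): config: θ0=180°, θ1=180°, θ2=270°
[2] after rotate(1, 90): config: θ0=180°, θ1=270°, θ2=270°
[3] after rotate(2, -90): config: θ0=180°, θ1=270°, θ2=180°
nothing shorter than 3 reaches the goal.

rotate(2, 180), rotate(1, 90), rotate(2, -90)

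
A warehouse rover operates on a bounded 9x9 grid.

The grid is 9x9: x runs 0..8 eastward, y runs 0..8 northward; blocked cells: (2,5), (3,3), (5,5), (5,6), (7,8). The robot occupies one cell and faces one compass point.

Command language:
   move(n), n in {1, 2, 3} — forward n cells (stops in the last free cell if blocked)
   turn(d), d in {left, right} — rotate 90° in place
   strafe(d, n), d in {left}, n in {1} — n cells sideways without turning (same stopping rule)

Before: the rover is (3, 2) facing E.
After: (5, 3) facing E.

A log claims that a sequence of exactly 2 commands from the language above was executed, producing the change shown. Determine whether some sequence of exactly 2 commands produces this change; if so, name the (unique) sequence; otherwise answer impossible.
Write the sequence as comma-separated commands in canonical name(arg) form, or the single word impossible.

key: order matters: swapping move(2) and strafe(left, 1) lands elsewhere
begin: (3, 2) facing E
[1] after move(2): (5, 2) facing E
[2] after strafe(left, 1): (5, 3) facing E
all 36 alternatives checked — unique.

move(2), strafe(left, 1)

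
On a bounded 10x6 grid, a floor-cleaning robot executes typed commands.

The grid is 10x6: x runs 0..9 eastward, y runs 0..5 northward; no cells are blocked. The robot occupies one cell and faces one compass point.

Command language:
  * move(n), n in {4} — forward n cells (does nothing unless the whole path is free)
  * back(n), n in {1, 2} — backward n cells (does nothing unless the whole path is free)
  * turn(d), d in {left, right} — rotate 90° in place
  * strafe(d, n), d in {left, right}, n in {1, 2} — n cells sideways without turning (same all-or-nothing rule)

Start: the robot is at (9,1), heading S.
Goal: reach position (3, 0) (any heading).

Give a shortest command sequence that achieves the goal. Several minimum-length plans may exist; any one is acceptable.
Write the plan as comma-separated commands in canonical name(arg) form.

strafe(right, 2), turn(right), strafe(left, 1), move(4)

start: at (9,1), heading S
t=1 strafe(right, 2) ⇒ at (7,1), heading S
t=2 turn(right) ⇒ at (7,1), heading W
t=3 strafe(left, 1) ⇒ at (7,0), heading W
t=4 move(4) ⇒ at (3,0), heading W
nothing shorter than 4 reaches the goal.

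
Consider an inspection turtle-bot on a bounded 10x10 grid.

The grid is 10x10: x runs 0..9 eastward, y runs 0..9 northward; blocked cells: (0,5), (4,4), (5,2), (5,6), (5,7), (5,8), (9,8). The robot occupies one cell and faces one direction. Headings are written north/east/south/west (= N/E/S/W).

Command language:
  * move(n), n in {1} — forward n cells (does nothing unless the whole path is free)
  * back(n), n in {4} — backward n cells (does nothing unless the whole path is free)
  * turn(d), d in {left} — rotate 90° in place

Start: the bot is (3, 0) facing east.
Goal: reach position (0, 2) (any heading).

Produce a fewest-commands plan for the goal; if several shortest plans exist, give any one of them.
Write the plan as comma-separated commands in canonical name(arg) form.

from: (3, 0) facing east
step 1 (move(1)): (4, 0) facing east
step 2 (back(4)): (0, 0) facing east
step 3 (turn(left)): (0, 0) facing north
step 4 (move(1)): (0, 1) facing north
step 5 (move(1)): (0, 2) facing north
shorter routes all fall short; 5 is best.

move(1), back(4), turn(left), move(1), move(1)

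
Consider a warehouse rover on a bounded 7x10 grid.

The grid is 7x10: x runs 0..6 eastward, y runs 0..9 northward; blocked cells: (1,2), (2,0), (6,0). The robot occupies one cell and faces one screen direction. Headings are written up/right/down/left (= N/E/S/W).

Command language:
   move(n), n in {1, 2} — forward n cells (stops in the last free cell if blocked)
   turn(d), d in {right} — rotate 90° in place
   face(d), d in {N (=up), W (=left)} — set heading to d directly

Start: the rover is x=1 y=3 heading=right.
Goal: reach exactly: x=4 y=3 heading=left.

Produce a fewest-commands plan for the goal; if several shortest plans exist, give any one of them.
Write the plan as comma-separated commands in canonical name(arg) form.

move(2), move(1), face(W)

initial: x=1 y=3 heading=right
1. move(2) → x=3 y=3 heading=right
2. move(1) → x=4 y=3 heading=right
3. face(W) → x=4 y=3 heading=left
nothing shorter than 3 reaches the goal.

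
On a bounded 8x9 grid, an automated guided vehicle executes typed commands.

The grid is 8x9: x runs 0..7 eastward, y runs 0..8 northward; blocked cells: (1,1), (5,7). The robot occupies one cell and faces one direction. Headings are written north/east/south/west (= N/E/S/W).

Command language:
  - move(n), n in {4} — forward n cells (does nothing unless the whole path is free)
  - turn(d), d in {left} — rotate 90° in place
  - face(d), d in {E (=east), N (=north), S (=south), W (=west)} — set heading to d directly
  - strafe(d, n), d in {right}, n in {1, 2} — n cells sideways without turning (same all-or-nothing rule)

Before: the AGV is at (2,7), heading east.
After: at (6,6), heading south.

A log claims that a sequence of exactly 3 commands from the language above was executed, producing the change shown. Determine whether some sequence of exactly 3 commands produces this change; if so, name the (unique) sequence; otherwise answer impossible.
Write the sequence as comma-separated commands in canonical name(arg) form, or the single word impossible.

strafe(right, 1), move(4), face(S)

key: running face(S) before strafe(right, 1) would end elsewhere — order is forced
t0: at (2,7), heading east
step 1 (strafe(right, 1)): at (2,6), heading east
step 2 (move(4)): at (6,6), heading east
step 3 (face(S)): at (6,6), heading south
all 512 alternatives checked — unique.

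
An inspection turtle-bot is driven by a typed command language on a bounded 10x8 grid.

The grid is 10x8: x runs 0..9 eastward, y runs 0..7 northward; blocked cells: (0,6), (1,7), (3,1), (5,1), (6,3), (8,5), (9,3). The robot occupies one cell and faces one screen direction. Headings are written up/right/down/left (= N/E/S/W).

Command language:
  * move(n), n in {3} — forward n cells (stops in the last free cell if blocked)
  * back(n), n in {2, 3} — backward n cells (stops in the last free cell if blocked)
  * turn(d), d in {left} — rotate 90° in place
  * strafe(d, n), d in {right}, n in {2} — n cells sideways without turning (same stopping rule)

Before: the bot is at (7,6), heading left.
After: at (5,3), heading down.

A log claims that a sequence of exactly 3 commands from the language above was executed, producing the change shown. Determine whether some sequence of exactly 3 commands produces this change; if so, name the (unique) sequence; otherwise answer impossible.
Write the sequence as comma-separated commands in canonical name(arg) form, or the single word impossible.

key: running move(3) before turn(left) would end elsewhere — order is forced
t0: at (7,6), heading left
1. turn(left) → at (7,6), heading down
2. strafe(right, 2) → at (5,6), heading down
3. move(3) → at (5,3), heading down
all 125 alternatives checked — unique.

turn(left), strafe(right, 2), move(3)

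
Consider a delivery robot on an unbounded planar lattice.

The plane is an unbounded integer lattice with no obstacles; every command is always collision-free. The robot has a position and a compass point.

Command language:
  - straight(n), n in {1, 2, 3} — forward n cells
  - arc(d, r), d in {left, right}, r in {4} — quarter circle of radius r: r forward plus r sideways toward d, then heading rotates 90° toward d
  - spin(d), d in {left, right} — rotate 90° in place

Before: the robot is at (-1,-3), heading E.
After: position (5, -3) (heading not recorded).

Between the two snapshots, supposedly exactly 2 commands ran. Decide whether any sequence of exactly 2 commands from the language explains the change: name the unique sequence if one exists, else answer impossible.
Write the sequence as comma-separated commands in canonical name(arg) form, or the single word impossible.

initial: at (-1,-3), heading E
[1] after straight(3): at (2,-3), heading E
[2] after straight(3): at (5,-3), heading E
no rival 2-sequence matches.

straight(3), straight(3)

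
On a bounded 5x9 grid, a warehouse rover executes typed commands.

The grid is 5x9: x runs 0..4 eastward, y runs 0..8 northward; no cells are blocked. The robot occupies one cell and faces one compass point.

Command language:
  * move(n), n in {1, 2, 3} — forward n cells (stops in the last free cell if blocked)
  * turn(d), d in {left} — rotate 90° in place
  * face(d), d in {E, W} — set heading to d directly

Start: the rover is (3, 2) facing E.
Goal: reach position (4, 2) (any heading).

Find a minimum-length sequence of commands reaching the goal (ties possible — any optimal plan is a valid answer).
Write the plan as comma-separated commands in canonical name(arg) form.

initial: (3, 2) facing E
1. move(3) → (4, 2) facing E
shorter routes all fall short; 1 is best.

move(3)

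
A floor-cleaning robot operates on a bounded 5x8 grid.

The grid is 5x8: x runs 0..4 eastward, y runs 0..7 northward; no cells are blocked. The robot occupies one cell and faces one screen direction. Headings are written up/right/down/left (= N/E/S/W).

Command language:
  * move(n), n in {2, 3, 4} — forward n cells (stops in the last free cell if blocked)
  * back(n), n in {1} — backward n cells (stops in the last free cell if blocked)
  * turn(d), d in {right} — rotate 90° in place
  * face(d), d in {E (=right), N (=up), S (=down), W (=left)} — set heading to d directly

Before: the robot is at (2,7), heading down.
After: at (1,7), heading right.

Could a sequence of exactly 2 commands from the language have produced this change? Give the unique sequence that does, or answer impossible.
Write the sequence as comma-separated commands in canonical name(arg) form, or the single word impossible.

key: order matters: swapping face(E) and back(1) lands elsewhere
start: at (2,7), heading down
[1] after face(E): at (2,7), heading right
[2] after back(1): at (1,7), heading right
uniquely the one of 81 2-step routes that fits.

face(E), back(1)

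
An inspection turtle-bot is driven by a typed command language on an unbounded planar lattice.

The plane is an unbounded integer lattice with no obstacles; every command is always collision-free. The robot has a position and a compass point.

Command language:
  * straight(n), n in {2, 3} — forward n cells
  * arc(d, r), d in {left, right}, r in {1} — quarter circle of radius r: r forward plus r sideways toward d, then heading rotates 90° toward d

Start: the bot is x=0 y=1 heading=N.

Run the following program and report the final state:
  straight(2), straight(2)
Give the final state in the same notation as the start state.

initial: x=0 y=1 heading=N
t=1 straight(2) ⇒ x=0 y=3 heading=N
t=2 straight(2) ⇒ x=0 y=5 heading=N

x=0 y=5 heading=N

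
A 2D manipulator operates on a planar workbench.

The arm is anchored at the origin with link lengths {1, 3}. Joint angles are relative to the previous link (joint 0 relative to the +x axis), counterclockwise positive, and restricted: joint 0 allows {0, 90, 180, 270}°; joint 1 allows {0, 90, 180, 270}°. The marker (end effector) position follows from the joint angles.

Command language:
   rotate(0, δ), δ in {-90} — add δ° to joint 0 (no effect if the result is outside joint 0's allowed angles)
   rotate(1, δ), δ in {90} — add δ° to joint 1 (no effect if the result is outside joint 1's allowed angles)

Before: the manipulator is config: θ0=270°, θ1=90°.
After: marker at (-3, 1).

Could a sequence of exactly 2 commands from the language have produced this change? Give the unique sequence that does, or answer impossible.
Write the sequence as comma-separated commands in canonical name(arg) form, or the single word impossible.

rotate(0, -90), rotate(0, -90)

begin: config: θ0=270°, θ1=90°
t=1 rotate(0, -90) ⇒ config: θ0=180°, θ1=90°
t=2 rotate(0, -90) ⇒ config: θ0=90°, θ1=90°
uniquely the one of 4 2-step routes that fits.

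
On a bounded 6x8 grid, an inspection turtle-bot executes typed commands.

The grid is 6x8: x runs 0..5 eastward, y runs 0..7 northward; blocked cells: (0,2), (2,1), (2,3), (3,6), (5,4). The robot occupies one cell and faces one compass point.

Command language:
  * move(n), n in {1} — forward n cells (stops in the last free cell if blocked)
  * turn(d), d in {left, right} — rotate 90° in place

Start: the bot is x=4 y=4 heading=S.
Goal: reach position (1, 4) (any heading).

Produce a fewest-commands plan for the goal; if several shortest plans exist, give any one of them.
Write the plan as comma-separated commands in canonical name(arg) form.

turn(right), move(1), move(1), move(1)

initial: x=4 y=4 heading=S
1. turn(right) → x=4 y=4 heading=W
2. move(1) → x=3 y=4 heading=W
3. move(1) → x=2 y=4 heading=W
4. move(1) → x=1 y=4 heading=W
no 3-step plan works, so 4 is optimal.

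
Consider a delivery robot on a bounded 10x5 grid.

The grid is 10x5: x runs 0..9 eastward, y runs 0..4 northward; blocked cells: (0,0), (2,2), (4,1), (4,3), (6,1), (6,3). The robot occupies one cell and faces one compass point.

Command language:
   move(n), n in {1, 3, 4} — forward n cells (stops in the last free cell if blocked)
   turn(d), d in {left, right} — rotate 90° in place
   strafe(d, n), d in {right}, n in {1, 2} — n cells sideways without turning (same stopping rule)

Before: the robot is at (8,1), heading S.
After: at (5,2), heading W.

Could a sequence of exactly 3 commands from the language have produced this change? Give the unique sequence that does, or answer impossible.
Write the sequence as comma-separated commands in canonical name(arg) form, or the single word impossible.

turn(right), strafe(right, 1), move(3)

key: order matters: swapping turn(right) and move(3) lands elsewhere
t0: at (8,1), heading S
t=1 turn(right) ⇒ at (8,1), heading W
t=2 strafe(right, 1) ⇒ at (8,2), heading W
t=3 move(3) ⇒ at (5,2), heading W
uniquely the one of 343 3-step routes that fits.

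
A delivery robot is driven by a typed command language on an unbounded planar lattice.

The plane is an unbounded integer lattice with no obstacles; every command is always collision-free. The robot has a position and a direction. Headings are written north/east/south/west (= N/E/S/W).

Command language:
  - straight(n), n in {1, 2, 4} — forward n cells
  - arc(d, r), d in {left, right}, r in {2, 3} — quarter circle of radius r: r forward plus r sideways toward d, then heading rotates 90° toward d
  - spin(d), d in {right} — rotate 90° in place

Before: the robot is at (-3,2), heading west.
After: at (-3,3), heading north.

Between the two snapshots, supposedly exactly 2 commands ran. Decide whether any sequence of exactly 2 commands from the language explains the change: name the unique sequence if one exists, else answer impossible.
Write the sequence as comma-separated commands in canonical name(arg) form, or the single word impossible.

key: order matters: swapping spin(right) and straight(1) lands elsewhere
initial: at (-3,2), heading west
1. spin(right) → at (-3,2), heading north
2. straight(1) → at (-3,3), heading north
all 64 alternatives checked — unique.

spin(right), straight(1)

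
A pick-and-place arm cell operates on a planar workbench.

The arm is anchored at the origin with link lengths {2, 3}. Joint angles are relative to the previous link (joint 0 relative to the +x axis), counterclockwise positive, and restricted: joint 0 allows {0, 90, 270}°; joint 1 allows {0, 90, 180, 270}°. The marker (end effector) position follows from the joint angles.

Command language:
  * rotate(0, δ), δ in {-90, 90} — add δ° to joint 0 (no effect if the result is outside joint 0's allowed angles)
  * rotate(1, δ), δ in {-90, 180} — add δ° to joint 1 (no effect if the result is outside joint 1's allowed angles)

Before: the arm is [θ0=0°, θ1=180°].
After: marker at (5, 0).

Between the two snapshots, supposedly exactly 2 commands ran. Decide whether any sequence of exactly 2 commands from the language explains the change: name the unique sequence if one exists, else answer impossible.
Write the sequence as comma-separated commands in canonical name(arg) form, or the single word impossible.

from: [θ0=0°, θ1=180°]
[1] after rotate(1, -90): [θ0=0°, θ1=90°]
[2] after rotate(1, -90): [θ0=0°, θ1=0°]
all 16 alternatives checked — unique.

rotate(1, -90), rotate(1, -90)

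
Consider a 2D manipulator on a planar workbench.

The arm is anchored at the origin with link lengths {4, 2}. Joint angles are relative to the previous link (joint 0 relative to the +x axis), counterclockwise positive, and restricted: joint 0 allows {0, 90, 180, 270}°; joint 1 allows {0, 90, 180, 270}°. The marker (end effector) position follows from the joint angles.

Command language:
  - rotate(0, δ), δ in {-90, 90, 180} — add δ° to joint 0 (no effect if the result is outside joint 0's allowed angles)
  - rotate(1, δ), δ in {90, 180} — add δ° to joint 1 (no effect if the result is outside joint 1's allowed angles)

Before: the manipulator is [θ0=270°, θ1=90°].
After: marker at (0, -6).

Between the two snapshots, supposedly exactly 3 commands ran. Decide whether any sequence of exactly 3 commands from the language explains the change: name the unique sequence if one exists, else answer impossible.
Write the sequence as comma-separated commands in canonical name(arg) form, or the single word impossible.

begin: [θ0=270°, θ1=90°]
[1] after rotate(1, 90): [θ0=270°, θ1=180°]
[2] after rotate(1, 90): [θ0=270°, θ1=270°]
[3] after rotate(1, 90): [θ0=270°, θ1=0°]
no rival 3-sequence matches.

rotate(1, 90), rotate(1, 90), rotate(1, 90)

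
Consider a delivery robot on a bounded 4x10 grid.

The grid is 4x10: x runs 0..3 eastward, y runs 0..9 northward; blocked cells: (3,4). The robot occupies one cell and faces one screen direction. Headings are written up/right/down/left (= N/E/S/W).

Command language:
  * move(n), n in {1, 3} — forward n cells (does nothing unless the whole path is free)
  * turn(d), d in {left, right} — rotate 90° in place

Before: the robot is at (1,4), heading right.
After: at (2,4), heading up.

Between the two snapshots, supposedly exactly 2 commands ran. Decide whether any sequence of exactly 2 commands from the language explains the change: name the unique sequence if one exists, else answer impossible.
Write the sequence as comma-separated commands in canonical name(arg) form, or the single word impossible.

move(1), turn(left)

key: cell and facing (now N) both changed — the 2 commands mix motion and turning
start: at (1,4), heading right
t=1 move(1) ⇒ at (2,4), heading right
t=2 turn(left) ⇒ at (2,4), heading up
uniquely the one of 16 2-step routes that fits.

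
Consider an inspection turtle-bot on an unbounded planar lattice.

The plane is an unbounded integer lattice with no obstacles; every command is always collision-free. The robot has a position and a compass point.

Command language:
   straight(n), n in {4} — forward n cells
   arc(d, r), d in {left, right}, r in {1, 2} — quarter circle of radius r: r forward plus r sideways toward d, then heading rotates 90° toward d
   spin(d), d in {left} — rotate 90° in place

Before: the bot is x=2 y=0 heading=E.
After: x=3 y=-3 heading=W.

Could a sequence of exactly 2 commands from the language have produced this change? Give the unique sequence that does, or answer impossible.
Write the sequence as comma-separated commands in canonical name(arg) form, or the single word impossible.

key: running arc(right, 1) before arc(right, 2) would end elsewhere — order is forced
initial: x=2 y=0 heading=E
[1] after arc(right, 2): x=4 y=-2 heading=S
[2] after arc(right, 1): x=3 y=-3 heading=W
no other 2-command option fits: unique.

arc(right, 2), arc(right, 1)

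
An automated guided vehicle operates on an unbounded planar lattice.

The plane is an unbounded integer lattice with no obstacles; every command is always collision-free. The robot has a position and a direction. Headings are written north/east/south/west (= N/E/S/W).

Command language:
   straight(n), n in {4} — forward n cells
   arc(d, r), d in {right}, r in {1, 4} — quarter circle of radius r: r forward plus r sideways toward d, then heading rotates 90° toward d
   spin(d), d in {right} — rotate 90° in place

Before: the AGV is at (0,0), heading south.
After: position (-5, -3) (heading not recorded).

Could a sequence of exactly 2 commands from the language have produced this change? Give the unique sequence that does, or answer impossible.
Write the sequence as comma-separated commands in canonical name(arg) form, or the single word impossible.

arc(right, 4), arc(right, 1)

key: order matters: swapping arc(right, 4) and arc(right, 1) lands elsewhere
begin: at (0,0), heading south
[1] after arc(right, 4): at (-4,-4), heading west
[2] after arc(right, 1): at (-5,-3), heading north
no other 2-command option fits: unique.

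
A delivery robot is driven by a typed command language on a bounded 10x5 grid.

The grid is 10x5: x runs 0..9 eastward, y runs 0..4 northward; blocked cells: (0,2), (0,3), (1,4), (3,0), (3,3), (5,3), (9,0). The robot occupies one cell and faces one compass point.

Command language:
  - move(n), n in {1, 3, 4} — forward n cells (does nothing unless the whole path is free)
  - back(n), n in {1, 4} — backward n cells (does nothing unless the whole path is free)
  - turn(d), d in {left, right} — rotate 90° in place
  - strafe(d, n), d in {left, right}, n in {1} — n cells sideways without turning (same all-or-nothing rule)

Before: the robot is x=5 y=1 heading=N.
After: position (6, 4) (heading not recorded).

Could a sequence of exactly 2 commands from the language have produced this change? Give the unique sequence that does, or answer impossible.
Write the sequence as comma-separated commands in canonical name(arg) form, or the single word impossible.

strafe(right, 1), move(3)

key: order matters: swapping strafe(right, 1) and move(3) lands elsewhere
start: x=5 y=1 heading=N
step 1 (strafe(right, 1)): x=6 y=1 heading=N
step 2 (move(3)): x=6 y=4 heading=N
no rival 2-sequence matches.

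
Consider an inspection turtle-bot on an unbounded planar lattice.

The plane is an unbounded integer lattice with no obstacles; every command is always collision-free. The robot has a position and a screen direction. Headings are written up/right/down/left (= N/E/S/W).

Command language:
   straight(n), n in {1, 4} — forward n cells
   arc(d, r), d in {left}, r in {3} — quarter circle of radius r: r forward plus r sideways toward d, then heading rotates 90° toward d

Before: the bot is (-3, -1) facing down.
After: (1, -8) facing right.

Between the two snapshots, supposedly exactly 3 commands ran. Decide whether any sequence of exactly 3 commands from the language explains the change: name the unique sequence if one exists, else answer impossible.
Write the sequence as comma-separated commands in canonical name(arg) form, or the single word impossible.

straight(4), arc(left, 3), straight(1)

key: position moved to (1,-8) AND the heading swung to E — translation plus rotation needed
begin: (-3, -1) facing down
1. straight(4) → (-3, -5) facing down
2. arc(left, 3) → (0, -8) facing right
3. straight(1) → (1, -8) facing right
all 27 alternatives checked — unique.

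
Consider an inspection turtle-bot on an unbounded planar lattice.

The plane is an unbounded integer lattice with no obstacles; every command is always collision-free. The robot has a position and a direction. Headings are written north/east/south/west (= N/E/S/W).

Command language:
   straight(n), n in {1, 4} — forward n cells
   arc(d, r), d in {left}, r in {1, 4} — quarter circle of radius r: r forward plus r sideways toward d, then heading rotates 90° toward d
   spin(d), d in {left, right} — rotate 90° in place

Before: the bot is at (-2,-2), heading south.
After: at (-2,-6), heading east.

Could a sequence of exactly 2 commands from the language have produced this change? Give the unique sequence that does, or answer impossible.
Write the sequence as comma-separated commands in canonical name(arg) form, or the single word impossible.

key: position moved to (-2,-6) AND the heading swung to E — translation plus rotation needed
t0: at (-2,-2), heading south
t=1 straight(4) ⇒ at (-2,-6), heading south
t=2 spin(left) ⇒ at (-2,-6), heading east
no rival 2-sequence matches.

straight(4), spin(left)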